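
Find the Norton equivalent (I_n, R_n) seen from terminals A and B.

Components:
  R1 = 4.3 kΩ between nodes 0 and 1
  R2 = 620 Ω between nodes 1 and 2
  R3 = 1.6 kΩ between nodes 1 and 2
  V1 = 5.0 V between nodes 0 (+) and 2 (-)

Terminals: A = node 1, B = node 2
Find the Thévenin equivalent first; then I_n = V_th/R_th and R_n = R_th.
Step 1 — V_th is the open-circuit voltage V_A - V_B (nothing connected across the terminals).
Nodal analysis, taking node 2 as the 0 V reference.
Source V1 fixes V_0 = 5 V.
KCL at each unknown node (sum of currents leaving = 0; resistances in Ω):
  Node 1: (V_1 - 5)/4300 + (V_1 - 0)/620 + (V_1 - 0)/1600 = 0
Collecting terms: 0.00247 × V_1 = 0.001163  =>  V_1 = 0.4707 V
V_th = V_1 - V_2 = 0.4707 - 0 = 0.4707 V
Step 2 — R_th: zero the source — replace V1 by a short circuit (node 2 merges into node 0) — and find the resistance seen between A (node 1) and B (node 0).
Reduce the network between node 1 (A) and node 0 (B) by series/parallel combination:
  Rp1 = R1 ‖ R2 ‖ R3 (parallel, all between nodes 0 and 1) = 1/(1/4300 + 1/620 + 1/1600) = 404.8 Ω
R_th = 404.8 Ω
I_n = V_th/R_th = 0.4707/404.8 = 0.001163 A, and R_n = R_th = 404.8 Ω

Final answer: I_n = 0.001163 A, R_n = 404.8 Ω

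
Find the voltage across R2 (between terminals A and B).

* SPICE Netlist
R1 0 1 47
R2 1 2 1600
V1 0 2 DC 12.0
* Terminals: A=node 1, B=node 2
R1 and R2 are in series across V1 (node 0 → node 1 → node 2), and the output A–B is taken across R2, so this is a voltage divider.
Series current: I = V1/(R1 + R2) = 12/(47 + 1600) = 12/1647 = 0.007286 A
V_R2 = I × R2 = V1 × R2/(R1 + R2) = 12 × 1600/1647 = 11.66 V

Final answer: 11.66 V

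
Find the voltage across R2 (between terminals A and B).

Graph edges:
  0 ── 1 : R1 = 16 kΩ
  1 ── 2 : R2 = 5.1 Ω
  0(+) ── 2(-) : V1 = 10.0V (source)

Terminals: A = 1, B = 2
R1 and R2 are in series across V1 (node 0 → node 1 → node 2), and the output A–B is taken across R2, so this is a voltage divider.
Series current: I = V1/(R1 + R2) = 10/(16000 + 5.1) = 10/16010 = 0.0006248 A
V_R2 = I × R2 = V1 × R2/(R1 + R2) = 10 × 5.1/16010 = 0.003186 V

Final answer: 0.003186 V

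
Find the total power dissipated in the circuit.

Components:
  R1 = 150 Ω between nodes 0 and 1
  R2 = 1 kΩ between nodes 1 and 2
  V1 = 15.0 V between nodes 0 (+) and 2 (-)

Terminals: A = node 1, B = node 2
Nodal analysis, taking node 2 as the 0 V reference.
Source V1 fixes V_0 = 15 V.
KCL at each unknown node (sum of currents leaving = 0; resistances in Ω):
  Node 1: (V_1 - 15)/150 + (V_1 - 0)/1000 = 0
Collecting terms: 0.007667 × V_1 = 0.1  =>  V_1 = 13.04 V
Power in each resistor, P = (ΔV)²/R:
  P_R1 = (15 - 13.04)²/150 = 0.02552 W
  P_R2 = (13.04 - 0)²/1000 = 0.1701 W
P_total = P_R1 + P_R2 = 0.1957 W

Final answer: 0.1957 W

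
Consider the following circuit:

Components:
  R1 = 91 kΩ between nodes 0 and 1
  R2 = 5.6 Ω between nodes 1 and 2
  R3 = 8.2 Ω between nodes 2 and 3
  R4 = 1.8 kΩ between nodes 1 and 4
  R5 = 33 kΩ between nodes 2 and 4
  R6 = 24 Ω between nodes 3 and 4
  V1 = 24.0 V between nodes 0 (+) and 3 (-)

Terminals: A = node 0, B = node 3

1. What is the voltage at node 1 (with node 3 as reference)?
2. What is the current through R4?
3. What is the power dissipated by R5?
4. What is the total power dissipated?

Nodal analysis, taking node 3 as the 0 V reference.
Source V1 fixes V_0 = 24 V.
KCL at each unknown node (sum of currents leaving = 0; resistances in Ω):
  Node 1: (V_1 - 24)/91000 + (V_1 - V_2)/5.6 + (V_1 - V_4)/1800 = 0
  Node 2: (V_2 - V_1)/5.6 + (V_2 - 0)/8.2 + (V_2 - V_4)/33000 = 0
  Node 4: (V_4 - V_1)/1800 + (V_4 - V_2)/33000 + (V_4 - 0)/24 = 0
Collecting terms (coefficients in siemens):
  0.1791·V_1 - 0.1786·V_2 - 0.0005556·V_4 = 0.0002637
  0.3006·V_2 - 0.1786·V_1 - 0.0000303·V_4 = 0
  0.04225·V_4 - 0.0005556·V_1 - 0.0000303·V_2 = 0
Solving these 3 simultaneous equations (Gaussian elimination) gives:
  V_1 = 0.003611 V, V_2 = 0.002146 V, V_4 = 0.00004902 V
Part 1:
  Read off the nodal solution: V_1 = 0.003611 V
Part 2:
  I_R4 = (V_1 - V_4)/R4 = (0.003611 - 0.00004902)/1800 = 0.000001979 A
  Magnitude: I_R4 = 0.000001979 A
Part 3:
  I_R5 = (V_2 - V_4)/R5 = (0.002146 - 0.00004902)/33000 = 0.00000006353 A
  P_R5 = I_R5² × R5 = (0.00000006353)² × 33000 = 0.0000000001332 W
Part 4:
  Power in each resistor, P = (ΔV)²/R:
    P_R1 = (24 - 0.003611)²/91000 = 0.006328 W
    P_R2 = (0.003611 - 0.002146)²/5.6 = 0.0000003836 W
    P_R3 = (0.002146 - 0)²/8.2 = 0.0000005614 W
    P_R4 = (0.003611 - 0.00004902)²/1800 = 0.000000007049 W
    P_R5 = (0.002146 - 0.00004902)²/33000 = 0.0000000001332 W
    P_R6 = (0 - 0.00004902)²/24 = 0.0000000001001 W
  P_total = P_R1 + P_R2 + P_R3 + P_R4 + P_R5 + P_R6 = 0.006329 W

Final answers:
1. V_1 = 0.003611 V
2. I_R4 = 1.979e-06 A
3. P_R5 = 1.332e-10 W
4. P_total = 0.006329 W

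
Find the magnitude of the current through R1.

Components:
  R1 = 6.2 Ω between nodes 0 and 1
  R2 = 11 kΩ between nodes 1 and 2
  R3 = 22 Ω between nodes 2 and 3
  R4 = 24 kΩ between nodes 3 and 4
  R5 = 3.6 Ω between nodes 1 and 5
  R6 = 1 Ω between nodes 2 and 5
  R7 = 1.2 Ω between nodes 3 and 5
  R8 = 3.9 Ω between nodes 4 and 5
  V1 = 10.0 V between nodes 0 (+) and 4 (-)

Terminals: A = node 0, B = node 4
Nodal analysis, taking node 4 as the 0 V reference.
Source V1 fixes V_0 = 10 V.
KCL at each unknown node (sum of currents leaving = 0; resistances in Ω):
  Node 1: (V_1 - 10)/6.2 + (V_1 - V_2)/11000 + (V_1 - V_5)/3.6 = 0
  Node 2: (V_2 - V_1)/11000 + (V_2 - V_3)/22 + (V_2 - V_5)/1 = 0
  Node 3: (V_3 - V_2)/22 + (V_3 - 0)/24000 + (V_3 - V_5)/1.2 = 0
  Node 5: (V_5 - V_1)/3.6 + (V_5 - V_2)/1 + (V_5 - V_3)/1.2 + (V_5 - 0)/3.9 = 0
Collecting terms (coefficients in siemens):
  0.4392·V_1 - 0.00009091·V_2 - 0.2778·V_5 = 1.613
  1.046·V_2 - 0.00009091·V_1 - 0.04545·V_3 - 1·V_5 = 0
  0.8788·V_3 - 0.04545·V_2 - 0.8333·V_5 = 0
  2.368·V_5 - 0.2778·V_1 - 1·V_2 - 0.8333·V_3 = 0
Solving these 4 simultaneous equations (Gaussian elimination) gives:
  V_1 = 5.474 V, V_2 = 2.847 V, V_3 = 2.847 V, V_5 = 2.847 V
I_R1 = (V_0 - V_1)/R1 = (10 - 5.474)/6.2 = 0.73 A
|I_R1| = 0.73 A

Final answer: |I_R1| = 0.73 A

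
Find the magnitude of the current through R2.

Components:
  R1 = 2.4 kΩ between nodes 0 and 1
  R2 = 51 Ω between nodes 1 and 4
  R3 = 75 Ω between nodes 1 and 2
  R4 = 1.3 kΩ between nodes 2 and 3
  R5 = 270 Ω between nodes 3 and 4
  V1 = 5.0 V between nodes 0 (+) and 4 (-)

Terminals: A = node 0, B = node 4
Nodal analysis, taking node 4 as the 0 V reference.
Source V1 fixes V_0 = 5 V.
KCL at each unknown node (sum of currents leaving = 0; resistances in Ω):
  Node 1: (V_1 - 5)/2400 + (V_1 - 0)/51 + (V_1 - V_2)/75 = 0
  Node 2: (V_2 - V_1)/75 + (V_2 - V_3)/1300 = 0
  Node 3: (V_3 - V_2)/1300 + (V_3 - 0)/270 = 0
Collecting terms (coefficients in siemens):
  0.03336·V_1 - 0.01333·V_2 = 0.002083
  0.0141·V_2 - 0.01333·V_1 - 0.0007692·V_3 = 0
  0.004473·V_3 - 0.0007692·V_2 = 0
Solving these 3 simultaneous equations (Gaussian elimination) gives:
  V_1 = 0.101 V, V_2 = 0.09637 V, V_3 = 0.01657 V
I_R2 = (V_1 - V_4)/R2 = (0.101 - 0)/51 = 0.00198 A
|I_R2| = 0.00198 A

Final answer: |I_R2| = 0.00198 A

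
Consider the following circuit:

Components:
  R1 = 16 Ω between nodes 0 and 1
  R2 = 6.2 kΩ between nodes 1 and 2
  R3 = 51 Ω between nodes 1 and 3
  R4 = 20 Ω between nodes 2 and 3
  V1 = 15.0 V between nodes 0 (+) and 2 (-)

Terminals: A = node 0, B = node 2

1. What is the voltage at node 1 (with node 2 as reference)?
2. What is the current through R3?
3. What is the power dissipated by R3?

Nodal analysis, taking node 2 as the 0 V reference.
Source V1 fixes V_0 = 15 V.
KCL at each unknown node (sum of currents leaving = 0; resistances in Ω):
  Node 1: (V_1 - 15)/16 + (V_1 - 0)/6200 + (V_1 - V_3)/51 = 0
  Node 3: (V_3 - V_1)/51 + (V_3 - 0)/20 = 0
Collecting terms (coefficients in siemens):
  0.08227·V_1 - 0.01961·V_3 = 0.9375
  0.06961·V_3 - 0.01961·V_1 = 0
Determinant D = (0.08227)(0.06961) - (-0.01961)(-0.01961) = 0.005342
V_1 = [(0.9375)(0.06961) - (-0.01961)(0)]/D = 12.22 V
V_3 = [(0.08227)(0) - (0.9375)(-0.01961)]/D = 3.441 V
Part 1:
  Read off the nodal solution: V_1 = 12.22 V
Part 2:
  I_R3 = (V_1 - V_3)/R3 = (12.22 - 3.441)/51 = 0.1721 A
  Magnitude: I_R3 = 0.1721 A
Part 3:
  I_R3 = (V_1 - V_3)/R3 = (12.22 - 3.441)/51 = 0.1721 A
  P_R3 = I_R3² × R3 = (0.1721)² × 51 = 1.51 W

Final answers:
1. V_1 = 12.22 V
2. I_R3 = 0.1721 A
3. P_R3 = 1.51 W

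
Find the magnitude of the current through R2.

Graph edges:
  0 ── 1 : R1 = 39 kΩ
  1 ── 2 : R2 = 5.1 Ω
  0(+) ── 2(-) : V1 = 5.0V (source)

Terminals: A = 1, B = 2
Nodal analysis, taking node 2 as the 0 V reference.
Source V1 fixes V_0 = 5 V.
KCL at each unknown node (sum of currents leaving = 0; resistances in Ω):
  Node 1: (V_1 - 5)/39000 + (V_1 - 0)/5.1 = 0
Collecting terms: 0.1961 × V_1 = 0.0001282  =>  V_1 = 0.0006538 V
I_R2 = (V_1 - V_2)/R2 = (0.0006538 - 0)/5.1 = 0.0001282 A
|I_R2| = 0.0001282 A

Final answer: |I_R2| = 0.0001282 A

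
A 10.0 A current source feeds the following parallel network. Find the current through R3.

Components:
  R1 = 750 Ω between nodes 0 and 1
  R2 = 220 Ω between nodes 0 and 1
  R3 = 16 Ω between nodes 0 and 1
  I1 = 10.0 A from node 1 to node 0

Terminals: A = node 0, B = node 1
All resistors sit directly between nodes 0 and 1, so they are in parallel and share one voltage V; the full source current 10 A splits among them.
1/R_par = 1/750 + 1/220 + 1/16 = 0.06838 S  =>  R_par = 14.62 Ω
V = I × R_par = 10 × 14.62 = 146.2 V
I_R3 = V/R3 = 146.2/16 = 9.14 A

Final answer: 9.14 A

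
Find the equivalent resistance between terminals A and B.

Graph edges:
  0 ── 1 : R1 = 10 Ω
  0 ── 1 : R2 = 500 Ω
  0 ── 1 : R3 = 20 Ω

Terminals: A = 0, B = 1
Reduce the network between node 0 (A) and node 1 (B) by series/parallel combination:
  Rp1 = R1 ‖ R2 ‖ R3 (parallel, all between nodes 0 and 1) = 1/(1/10 + 1/500 + 1/20) = 6.579 Ω
R_eq = 6.579 Ω

Final answer: 6.579 Ω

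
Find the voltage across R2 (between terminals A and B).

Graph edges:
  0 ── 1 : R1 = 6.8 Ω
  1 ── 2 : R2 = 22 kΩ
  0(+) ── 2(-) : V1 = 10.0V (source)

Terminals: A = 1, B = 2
R1 and R2 are in series across V1 (node 0 → node 1 → node 2), and the output A–B is taken across R2, so this is a voltage divider.
Series current: I = V1/(R1 + R2) = 10/(6.8 + 22000) = 10/22010 = 0.0004544 A
V_R2 = I × R2 = V1 × R2/(R1 + R2) = 10 × 22000/22010 = 9.997 V

Final answer: 9.997 V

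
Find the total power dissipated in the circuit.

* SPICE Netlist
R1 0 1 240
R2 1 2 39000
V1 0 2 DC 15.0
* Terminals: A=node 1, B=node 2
Nodal analysis, taking node 2 as the 0 V reference.
Source V1 fixes V_0 = 15 V.
KCL at each unknown node (sum of currents leaving = 0; resistances in Ω):
  Node 1: (V_1 - 15)/240 + (V_1 - 0)/39000 = 0
Collecting terms: 0.004192 × V_1 = 0.0625  =>  V_1 = 14.91 V
Power in each resistor, P = (ΔV)²/R:
  P_R1 = (15 - 14.91)²/240 = 0.00003507 W
  P_R2 = (14.91 - 0)²/39000 = 0.005699 W
P_total = P_R1 + P_R2 = 0.005734 W

Final answer: 0.005734 W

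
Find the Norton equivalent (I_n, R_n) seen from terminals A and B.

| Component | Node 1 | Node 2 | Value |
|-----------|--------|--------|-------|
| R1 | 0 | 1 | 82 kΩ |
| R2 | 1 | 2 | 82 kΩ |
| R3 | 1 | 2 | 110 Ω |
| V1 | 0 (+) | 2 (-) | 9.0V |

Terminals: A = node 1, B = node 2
Find the Thévenin equivalent first; then I_n = V_th/R_th and R_n = R_th.
Step 1 — V_th is the open-circuit voltage V_A - V_B (nothing connected across the terminals).
Nodal analysis, taking node 2 as the 0 V reference.
Source V1 fixes V_0 = 9 V.
KCL at each unknown node (sum of currents leaving = 0; resistances in Ω):
  Node 1: (V_1 - 9)/82000 + (V_1 - 0)/82000 + (V_1 - 0)/110 = 0
Collecting terms: 0.009115 × V_1 = 0.0001098  =>  V_1 = 0.01204 V
V_th = V_1 - V_2 = 0.01204 - 0 = 0.01204 V
Step 2 — R_th: zero the source — replace V1 by a short circuit (node 2 merges into node 0) — and find the resistance seen between A (node 1) and B (node 0).
Reduce the network between node 1 (A) and node 0 (B) by series/parallel combination:
  Rp1 = R1 ‖ R2 ‖ R3 (parallel, all between nodes 0 and 1) = 1/(1/82000 + 1/82000 + 1/110) = 109.7 Ω
R_th = 109.7 Ω
I_n = V_th/R_th = 0.01204/109.7 = 0.0001098 A, and R_n = R_th = 109.7 Ω

Final answer: I_n = 0.0001098 A, R_n = 109.7 Ω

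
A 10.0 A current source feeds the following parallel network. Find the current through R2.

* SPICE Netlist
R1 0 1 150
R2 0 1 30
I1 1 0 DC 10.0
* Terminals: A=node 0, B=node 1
All resistors sit directly between nodes 0 and 1, so they are in parallel and share one voltage V; the full source current 10 A splits among them.
1/R_par = 1/150 + 1/30 = 0.04 S  =>  R_par = 25 Ω
V = I × R_par = 10 × 25 = 250 V
I_R2 = V/R2 = 250/30 = 8.333 A

Final answer: 8.333 A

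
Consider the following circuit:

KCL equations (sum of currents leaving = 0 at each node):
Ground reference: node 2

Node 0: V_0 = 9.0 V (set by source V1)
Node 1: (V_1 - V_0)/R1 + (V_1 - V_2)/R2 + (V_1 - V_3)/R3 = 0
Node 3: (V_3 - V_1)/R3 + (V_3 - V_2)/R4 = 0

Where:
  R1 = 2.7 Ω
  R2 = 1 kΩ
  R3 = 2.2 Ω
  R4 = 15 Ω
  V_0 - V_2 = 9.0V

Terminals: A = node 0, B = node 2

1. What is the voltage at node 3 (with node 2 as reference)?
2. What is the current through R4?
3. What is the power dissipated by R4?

Nodal analysis, taking node 2 as the 0 V reference.
Source V1 fixes V_0 = 9 V.
KCL at each unknown node (sum of currents leaving = 0; resistances in Ω):
  Node 1: (V_1 - 9)/2.7 + (V_1 - 0)/1000 + (V_1 - V_3)/2.2 = 0
  Node 3: (V_3 - V_1)/2.2 + (V_3 - 0)/15 = 0
Collecting terms (coefficients in siemens):
  0.8259·V_1 - 0.4545·V_3 = 3.333
  0.5212·V_3 - 0.4545·V_1 = 0
Determinant D = (0.8259)(0.5212) - (-0.4545)(-0.4545) = 0.2239
V_1 = [(3.333)(0.5212) - (-0.4545)(0)]/D = 7.761 V
V_3 = [(0.8259)(0) - (3.333)(-0.4545)]/D = 6.768 V
Part 1:
  Read off the nodal solution: V_3 = 6.768 V
Part 2:
  I_R4 = (V_2 - V_3)/R4 = (0 - 6.768)/15 = -0.4512 A
  Magnitude: I_R4 = 0.4512 A
Part 3:
  I_R4 = (V_2 - V_3)/R4 = (0 - 6.768)/15 = -0.4512 A
  P_R4 = I_R4² × R4 = (-0.4512)² × 15 = 3.054 W

Final answers:
1. V_3 = 6.768 V
2. I_R4 = 0.4512 A
3. P_R4 = 3.054 W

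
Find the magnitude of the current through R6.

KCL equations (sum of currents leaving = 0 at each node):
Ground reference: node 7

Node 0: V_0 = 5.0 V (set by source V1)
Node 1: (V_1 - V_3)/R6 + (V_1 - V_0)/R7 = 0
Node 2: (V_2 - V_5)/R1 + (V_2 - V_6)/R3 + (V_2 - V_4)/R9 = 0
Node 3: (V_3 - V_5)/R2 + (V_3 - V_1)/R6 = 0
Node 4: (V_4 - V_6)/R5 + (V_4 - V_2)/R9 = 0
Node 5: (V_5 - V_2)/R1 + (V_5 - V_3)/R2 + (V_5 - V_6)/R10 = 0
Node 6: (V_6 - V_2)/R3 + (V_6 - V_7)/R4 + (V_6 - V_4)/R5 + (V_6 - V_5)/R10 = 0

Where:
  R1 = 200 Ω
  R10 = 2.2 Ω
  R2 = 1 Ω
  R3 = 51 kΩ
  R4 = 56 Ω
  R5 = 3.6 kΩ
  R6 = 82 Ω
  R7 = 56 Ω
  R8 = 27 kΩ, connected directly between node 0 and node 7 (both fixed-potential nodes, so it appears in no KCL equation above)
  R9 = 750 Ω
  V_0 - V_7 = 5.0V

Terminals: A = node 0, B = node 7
Nodal analysis, taking node 7 as the 0 V reference.
Source V1 fixes V_0 = 5 V.
KCL at each unknown node (sum of currents leaving = 0; resistances in Ω):
  Node 1: (V_1 - V_3)/82 + (V_1 - 5)/56 = 0
  Node 2: (V_2 - V_5)/200 + (V_2 - V_6)/51000 + (V_2 - V_4)/750 = 0
  Node 3: (V_3 - V_5)/1 + (V_3 - V_1)/82 = 0
  Node 4: (V_4 - V_6)/3600 + (V_4 - V_2)/750 = 0
  Node 5: (V_5 - V_2)/200 + (V_5 - V_3)/1 + (V_5 - V_6)/2.2 = 0
  Node 6: (V_6 - V_2)/51000 + (V_6 - 0)/56 + (V_6 - V_4)/3600 + (V_6 - V_5)/2.2 = 0
Collecting terms (coefficients in siemens):
  0.03005·V_1 - 0.0122·V_3 = 0.08929
  0.006353·V_2 - 0.001333·V_4 - 0.005·V_5 - 0.00001961·V_6 = 0
  1.012·V_3 - 0.0122·V_1 - 1·V_5 = 0
  0.001611·V_4 - 0.001333·V_2 - 0.0002778·V_6 = 0
  1.46·V_5 - 0.005·V_2 - 1·V_3 - 0.4545·V_6 = 0
  0.4727·V_6 - 0.00001961·V_2 - 0.0002778·V_4 - 0.4545·V_5 = 0
Solving these 6 simultaneous equations (Gaussian elimination) gives:
  V_1 = 3.58 V, V_2 = 1.473 V, V_3 = 1.501 V, V_4 = 1.464 V
  V_5 = 1.476 V, V_6 = 1.42 V
I_R6 = (V_1 - V_3)/R6 = (3.58 - 1.501)/82 = 0.02536 A
|I_R6| = 0.02536 A

Final answer: |I_R6| = 0.02536 A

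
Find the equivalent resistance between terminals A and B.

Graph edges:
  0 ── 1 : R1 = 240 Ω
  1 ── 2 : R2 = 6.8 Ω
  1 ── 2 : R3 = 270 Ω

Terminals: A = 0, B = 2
Reduce the network between node 0 (A) and node 2 (B) by series/parallel combination:
  Rp1 = R2 ‖ R3 (parallel, both between nodes 1 and 2) = 1/(1/6.8 + 1/270) = 6.633 Ω
  Rs1 = R1 + Rp1 (series, joined only at node 1) = 240 + 6.633 = 246.6 Ω
R_eq = 246.6 Ω

Final answer: 246.6 Ω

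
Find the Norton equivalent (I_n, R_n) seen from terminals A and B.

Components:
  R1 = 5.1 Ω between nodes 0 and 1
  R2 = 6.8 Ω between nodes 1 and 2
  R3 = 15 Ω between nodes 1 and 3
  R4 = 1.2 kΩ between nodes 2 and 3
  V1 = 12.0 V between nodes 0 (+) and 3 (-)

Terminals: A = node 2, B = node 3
Find the Thévenin equivalent first; then I_n = V_th/R_th and R_n = R_th.
Step 1 — V_th is the open-circuit voltage V_A - V_B (nothing connected across the terminals).
Nodal analysis, taking node 3 as the 0 V reference.
Source V1 fixes V_0 = 12 V.
KCL at each unknown node (sum of currents leaving = 0; resistances in Ω):
  Node 1: (V_1 - 12)/5.1 + (V_1 - V_2)/6.8 + (V_1 - 0)/15 = 0
  Node 2: (V_2 - V_1)/6.8 + (V_2 - 0)/1200 = 0
Collecting terms (coefficients in siemens):
  0.4098·V_1 - 0.1471·V_2 = 2.353
  0.1479·V_2 - 0.1471·V_1 = 0
Determinant D = (0.4098)(0.1479) - (-0.1471)(-0.1471) = 0.03898
V_1 = [(2.353)(0.1479) - (-0.1471)(0)]/D = 8.927 V
V_2 = [(0.4098)(0) - (2.353)(-0.1471)]/D = 8.877 V
V_th = V_2 - V_3 = 8.877 - 0 = 8.877 V
Step 2 — R_th: zero the source — replace V1 by a short circuit (node 3 merges into node 0) — and find the resistance seen between A (node 2) and B (node 0).
Reduce the network between node 2 (A) and node 0 (B) by series/parallel combination:
  Rp1 = R1 ‖ R3 (parallel, both between nodes 0 and 1) = 1/(1/5.1 + 1/15) = 3.806 Ω
  Rs1 = R2 + Rp1 (series, joined only at node 1) = 6.8 + 3.806 = 10.61 Ω
  Rp2 = R4 ‖ Rs1 (parallel, both between nodes 0 and 2) = 1/(1/1200 + 1/10.61) = 10.51 Ω
R_th = 10.51 Ω
I_n = V_th/R_th = 8.877/10.51 = 0.8444 A, and R_n = R_th = 10.51 Ω

Final answer: I_n = 0.8444 A, R_n = 10.51 Ω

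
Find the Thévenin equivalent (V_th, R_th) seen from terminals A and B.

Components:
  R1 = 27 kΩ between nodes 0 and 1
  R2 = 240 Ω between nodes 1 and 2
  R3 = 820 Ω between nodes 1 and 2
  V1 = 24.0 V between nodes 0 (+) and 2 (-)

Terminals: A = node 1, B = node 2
Step 1 — V_th is the open-circuit voltage V_A - V_B (nothing connected across the terminals).
Nodal analysis, taking node 2 as the 0 V reference.
Source V1 fixes V_0 = 24 V.
KCL at each unknown node (sum of currents leaving = 0; resistances in Ω):
  Node 1: (V_1 - 24)/27000 + (V_1 - 0)/240 + (V_1 - 0)/820 = 0
Collecting terms: 0.005423 × V_1 = 0.0008889  =>  V_1 = 0.1639 V
V_th = V_1 - V_2 = 0.1639 - 0 = 0.1639 V
Step 2 — R_th: zero the source — replace V1 by a short circuit (node 2 merges into node 0) — and find the resistance seen between A (node 1) and B (node 0).
Reduce the network between node 1 (A) and node 0 (B) by series/parallel combination:
  Rp1 = R1 ‖ R2 ‖ R3 (parallel, all between nodes 0 and 1) = 1/(1/27000 + 1/240 + 1/820) = 184.4 Ω
R_th = 184.4 Ω

Final answer: V_th = 0.1639 V, R_th = 184.4 Ω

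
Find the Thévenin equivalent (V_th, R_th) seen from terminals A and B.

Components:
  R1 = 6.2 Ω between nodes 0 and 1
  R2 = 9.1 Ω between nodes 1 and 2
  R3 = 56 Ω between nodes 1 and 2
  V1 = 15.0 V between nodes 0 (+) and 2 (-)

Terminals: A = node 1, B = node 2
Step 1 — V_th is the open-circuit voltage V_A - V_B (nothing connected across the terminals).
Nodal analysis, taking node 2 as the 0 V reference.
Source V1 fixes V_0 = 15 V.
KCL at each unknown node (sum of currents leaving = 0; resistances in Ω):
  Node 1: (V_1 - 15)/6.2 + (V_1 - 0)/9.1 + (V_1 - 0)/56 = 0
Collecting terms: 0.289 × V_1 = 2.419  =>  V_1 = 8.37 V
V_th = V_1 - V_2 = 8.37 - 0 = 8.37 V
Step 2 — R_th: zero the source — replace V1 by a short circuit (node 2 merges into node 0) — and find the resistance seen between A (node 1) and B (node 0).
Reduce the network between node 1 (A) and node 0 (B) by series/parallel combination:
  Rp1 = R1 ‖ R2 ‖ R3 (parallel, all between nodes 0 and 1) = 1/(1/6.2 + 1/9.1 + 1/56) = 3.46 Ω
R_th = 3.46 Ω

Final answer: V_th = 8.37 V, R_th = 3.46 Ω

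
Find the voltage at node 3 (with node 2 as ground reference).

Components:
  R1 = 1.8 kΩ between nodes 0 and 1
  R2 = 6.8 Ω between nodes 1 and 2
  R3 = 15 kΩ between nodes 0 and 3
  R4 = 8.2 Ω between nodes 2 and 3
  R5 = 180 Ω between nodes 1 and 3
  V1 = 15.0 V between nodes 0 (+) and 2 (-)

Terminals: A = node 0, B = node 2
Nodal analysis, taking node 2 as the 0 V reference.
Source V1 fixes V_0 = 15 V.
KCL at each unknown node (sum of currents leaving = 0; resistances in Ω):
  Node 1: (V_1 - 15)/1800 + (V_1 - 0)/6.8 + (V_1 - V_3)/180 = 0
  Node 3: (V_3 - 15)/15000 + (V_3 - 0)/8.2 + (V_3 - V_1)/180 = 0
Collecting terms (coefficients in siemens):
  0.1532·V_1 - 0.005556·V_3 = 0.008333
  0.1276·V_3 - 0.005556·V_1 = 0.001
Determinant D = (0.1532)(0.1276) - (-0.005556)(-0.005556) = 0.01951
V_1 = [(0.008333)(0.1276) - (-0.005556)(0.001)]/D = 0.05478 V
V_3 = [(0.1532)(0.001) - (0.008333)(-0.005556)]/D = 0.01022 V
The requested potential is V_3 = 0.01022 V.

Final answer: V_3 = 0.01022 V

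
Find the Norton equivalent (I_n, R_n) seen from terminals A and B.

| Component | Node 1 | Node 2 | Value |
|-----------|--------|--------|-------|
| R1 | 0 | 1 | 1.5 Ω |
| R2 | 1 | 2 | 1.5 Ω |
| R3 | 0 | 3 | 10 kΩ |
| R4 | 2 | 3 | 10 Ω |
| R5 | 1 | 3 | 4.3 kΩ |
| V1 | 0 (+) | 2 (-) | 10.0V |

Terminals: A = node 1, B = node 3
Find the Thévenin equivalent first; then I_n = V_th/R_th and R_n = R_th.
Step 1 — V_th is the open-circuit voltage V_A - V_B (nothing connected across the terminals).
Nodal analysis, taking node 2 as the 0 V reference.
Source V1 fixes V_0 = 10 V.
KCL at each unknown node (sum of currents leaving = 0; resistances in Ω):
  Node 1: (V_1 - 10)/1.5 + (V_1 - 0)/1.5 + (V_1 - V_3)/4300 = 0
  Node 3: (V_3 - 10)/10000 + (V_3 - 0)/10 + (V_3 - V_1)/4300 = 0
Collecting terms (coefficients in siemens):
  1.334·V_1 - 0.0002326·V_3 = 6.667
  0.1003·V_3 - 0.0002326·V_1 = 0.001
Determinant D = (1.334)(0.1003) - (-0.0002326)(-0.0002326) = 0.1338
V_1 = [(6.667)(0.1003) - (-0.0002326)(0.001)]/D = 4.999 V
V_3 = [(1.334)(0.001) - (6.667)(-0.0002326)]/D = 0.02155 V
V_th = V_1 - V_3 = 4.999 - 0.02155 = 4.978 V
Step 2 — R_th: zero the source — replace V1 by a short circuit (node 2 merges into node 0) — and find the resistance seen between A (node 1) and B (node 3).
Reduce the network between node 1 (A) and node 3 (B) by series/parallel combination:
  Rp1 = R1 ‖ R2 (parallel, both between nodes 0 and 1) = 1/(1/1.5 + 1/1.5) = 0.75 Ω
  Rp2 = R3 ‖ R4 (parallel, both between nodes 0 and 3) = 1/(1/10000 + 1/10) = 9.99 Ω
  Rs1 = Rp1 + Rp2 (series, joined only at node 0) = 0.75 + 9.99 = 10.74 Ω
  Rp3 = R5 ‖ Rs1 (parallel, both between nodes 1 and 3) = 1/(1/4300 + 1/10.74) = 10.71 Ω
R_th = 10.71 Ω
I_n = V_th/R_th = 4.978/10.71 = 0.4646 A, and R_n = R_th = 10.71 Ω

Final answer: I_n = 0.4646 A, R_n = 10.71 Ω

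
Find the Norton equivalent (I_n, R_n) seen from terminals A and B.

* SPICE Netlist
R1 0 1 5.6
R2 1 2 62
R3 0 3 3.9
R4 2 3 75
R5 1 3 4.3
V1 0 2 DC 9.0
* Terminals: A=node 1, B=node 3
Find the Thévenin equivalent first; then I_n = V_th/R_th and R_n = R_th.
Step 1 — V_th is the open-circuit voltage V_A - V_B (nothing connected across the terminals).
Nodal analysis, taking node 2 as the 0 V reference.
Source V1 fixes V_0 = 9 V.
KCL at each unknown node (sum of currents leaving = 0; resistances in Ω):
  Node 1: (V_1 - 9)/5.6 + (V_1 - 0)/62 + (V_1 - V_3)/4.3 = 0
  Node 3: (V_3 - 9)/3.9 + (V_3 - 0)/75 + (V_3 - V_1)/4.3 = 0
Collecting terms (coefficients in siemens):
  0.4273·V_1 - 0.2326·V_3 = 1.607
  0.5023·V_3 - 0.2326·V_1 = 2.308
Determinant D = (0.4273)(0.5023) - (-0.2326)(-0.2326) = 0.1605
V_1 = [(1.607)(0.5023) - (-0.2326)(2.308)]/D = 8.372 V
V_3 = [(0.4273)(2.308) - (1.607)(-0.2326)]/D = 8.47 V
V_th = V_1 - V_3 = 8.372 - 8.47 = -0.09838 V
Step 2 — R_th: zero the source — replace V1 by a short circuit (node 2 merges into node 0) — and find the resistance seen between A (node 1) and B (node 3).
Reduce the network between node 1 (A) and node 3 (B) by series/parallel combination:
  Rp1 = R1 ‖ R2 (parallel, both between nodes 0 and 1) = 1/(1/5.6 + 1/62) = 5.136 Ω
  Rp2 = R3 ‖ R4 (parallel, both between nodes 0 and 3) = 1/(1/3.9 + 1/75) = 3.707 Ω
  Rs1 = Rp1 + Rp2 (series, joined only at node 0) = 5.136 + 3.707 = 8.843 Ω
  Rp3 = R5 ‖ Rs1 (parallel, both between nodes 1 and 3) = 1/(1/4.3 + 1/8.843) = 2.893 Ω
R_th = 2.893 Ω
I_n = V_th/R_th = -0.09838/2.893 = -0.034 A, and R_n = R_th = 2.893 Ω

Final answer: I_n = -0.034 A, R_n = 2.893 Ω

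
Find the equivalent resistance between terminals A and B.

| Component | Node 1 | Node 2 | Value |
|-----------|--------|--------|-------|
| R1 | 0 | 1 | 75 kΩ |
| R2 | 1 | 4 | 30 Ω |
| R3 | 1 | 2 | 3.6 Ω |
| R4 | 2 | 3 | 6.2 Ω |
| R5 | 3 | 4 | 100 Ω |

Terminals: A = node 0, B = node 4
Reduce the network between node 0 (A) and node 4 (B) by series/parallel combination:
  Rs1 = R3 + R4 (series, joined only at node 2) = 3.6 + 6.2 = 9.8 Ω
  Rs2 = R5 + Rs1 (series, joined only at node 3) = 100 + 9.8 = 109.8 Ω
  Rp1 = R2 ‖ Rs2 (parallel, both between nodes 1 and 4) = 1/(1/30 + 1/109.8) = 23.56 Ω
  Rs3 = R1 + Rp1 (series, joined only at node 1) = 75000 + 23.56 = 75020 Ω
R_eq = 75.02 kΩ

Final answer: 75.02 kΩ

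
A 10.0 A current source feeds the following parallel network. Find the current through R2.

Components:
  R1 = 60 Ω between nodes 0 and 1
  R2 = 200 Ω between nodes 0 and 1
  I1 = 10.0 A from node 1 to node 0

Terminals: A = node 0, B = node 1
All resistors sit directly between nodes 0 and 1, so they are in parallel and share one voltage V; the full source current 10 A splits among them.
1/R_par = 1/60 + 1/200 = 0.02167 S  =>  R_par = 46.15 Ω
V = I × R_par = 10 × 46.15 = 461.5 V
I_R2 = V/R2 = 461.5/200 = 2.308 A

Final answer: 2.308 A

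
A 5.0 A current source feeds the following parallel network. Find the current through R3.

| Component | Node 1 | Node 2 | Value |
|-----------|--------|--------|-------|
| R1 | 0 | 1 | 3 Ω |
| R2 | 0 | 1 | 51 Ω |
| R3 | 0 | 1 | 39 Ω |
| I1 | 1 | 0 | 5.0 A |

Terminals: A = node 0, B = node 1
All resistors sit directly between nodes 0 and 1, so they are in parallel and share one voltage V; the full source current 5 A splits among them.
1/R_par = 1/3 + 1/51 + 1/39 = 0.3786 S  =>  R_par = 2.641 Ω
V = I × R_par = 5 × 2.641 = 13.21 V
I_R3 = V/R3 = 13.21/39 = 0.3386 A

Final answer: 0.3386 A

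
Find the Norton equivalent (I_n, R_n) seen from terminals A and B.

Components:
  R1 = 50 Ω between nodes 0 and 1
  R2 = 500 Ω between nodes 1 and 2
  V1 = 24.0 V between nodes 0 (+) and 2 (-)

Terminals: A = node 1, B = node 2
Find the Thévenin equivalent first; then I_n = V_th/R_th and R_n = R_th.
Step 1 — V_th is the open-circuit voltage V_A - V_B (nothing connected across the terminals).
Nodal analysis, taking node 2 as the 0 V reference.
Source V1 fixes V_0 = 24 V.
KCL at each unknown node (sum of currents leaving = 0; resistances in Ω):
  Node 1: (V_1 - 24)/50 + (V_1 - 0)/500 = 0
Collecting terms: 0.022 × V_1 = 0.48  =>  V_1 = 21.82 V
V_th = V_1 - V_2 = 21.82 - 0 = 21.82 V
Step 2 — R_th: zero the source — replace V1 by a short circuit (node 2 merges into node 0) — and find the resistance seen between A (node 1) and B (node 0).
Reduce the network between node 1 (A) and node 0 (B) by series/parallel combination:
  Rp1 = R1 ‖ R2 (parallel, both between nodes 0 and 1) = 1/(1/50 + 1/500) = 45.45 Ω
R_th = 45.45 Ω
I_n = V_th/R_th = 21.82/45.45 = 0.48 A, and R_n = R_th = 45.45 Ω

Final answer: I_n = 0.48 A, R_n = 45.45 Ω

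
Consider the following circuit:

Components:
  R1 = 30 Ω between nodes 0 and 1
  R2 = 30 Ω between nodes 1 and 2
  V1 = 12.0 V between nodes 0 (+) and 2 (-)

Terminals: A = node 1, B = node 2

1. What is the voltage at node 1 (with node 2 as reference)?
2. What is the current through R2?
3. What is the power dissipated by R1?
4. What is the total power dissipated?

Nodal analysis, taking node 2 as the 0 V reference.
Source V1 fixes V_0 = 12 V.
KCL at each unknown node (sum of currents leaving = 0; resistances in Ω):
  Node 1: (V_1 - 12)/30 + (V_1 - 0)/30 = 0
Collecting terms: 0.06667 × V_1 = 0.4  =>  V_1 = 6 V
Part 1:
  Read off the nodal solution: V_1 = 6 V
Part 2:
  I_R2 = (V_1 - V_2)/R2 = (6 - 0)/30 = 0.2 A
  Magnitude: I_R2 = 0.2 A
Part 3:
  I_R1 = (V_0 - V_1)/R1 = (12 - 6)/30 = 0.2 A
  P_R1 = I_R1² × R1 = (0.2)² × 30 = 1.2 W
Part 4:
  Power in each resistor, P = (ΔV)²/R:
    P_R1 = (12 - 6)²/30 = 1.2 W
    P_R2 = (6 - 0)²/30 = 1.2 W
  P_total = P_R1 + P_R2 = 2.4 W

Final answers:
1. V_1 = 6 V
2. I_R2 = 0.2 A
3. P_R1 = 1.2 W
4. P_total = 2.4 W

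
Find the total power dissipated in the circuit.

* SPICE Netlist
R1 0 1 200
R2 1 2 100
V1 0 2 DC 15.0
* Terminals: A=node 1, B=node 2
Nodal analysis, taking node 2 as the 0 V reference.
Source V1 fixes V_0 = 15 V.
KCL at each unknown node (sum of currents leaving = 0; resistances in Ω):
  Node 1: (V_1 - 15)/200 + (V_1 - 0)/100 = 0
Collecting terms: 0.015 × V_1 = 0.075  =>  V_1 = 5 V
Power in each resistor, P = (ΔV)²/R:
  P_R1 = (15 - 5)²/200 = 0.5 W
  P_R2 = (5 - 0)²/100 = 0.25 W
P_total = P_R1 + P_R2 = 0.75 W

Final answer: 0.75 W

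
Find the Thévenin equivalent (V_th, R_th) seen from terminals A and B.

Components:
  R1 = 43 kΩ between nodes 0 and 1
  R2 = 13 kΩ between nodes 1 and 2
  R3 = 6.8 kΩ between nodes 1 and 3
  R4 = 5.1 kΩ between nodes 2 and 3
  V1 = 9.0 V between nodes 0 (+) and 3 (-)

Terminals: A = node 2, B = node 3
Step 1 — V_th is the open-circuit voltage V_A - V_B (nothing connected across the terminals).
Nodal analysis, taking node 3 as the 0 V reference.
Source V1 fixes V_0 = 9 V.
KCL at each unknown node (sum of currents leaving = 0; resistances in Ω):
  Node 1: (V_1 - 9)/43000 + (V_1 - V_2)/13000 + (V_1 - 0)/6800 = 0
  Node 2: (V_2 - V_1)/13000 + (V_2 - 0)/5100 = 0
Collecting terms (coefficients in siemens):
  0.0002472·V_1 - 0.00007692·V_2 = 0.0002093
  0.000273·V_2 - 0.00007692·V_1 = 0
Determinant D = (0.0002472)(0.000273) - (-0.00007692)(-0.00007692) = 0.00000006158
V_1 = [(0.0002093)(0.000273) - (-0.00007692)(0)]/D = 0.9279 V
V_2 = [(0.0002472)(0) - (0.0002093)(-0.00007692)]/D = 0.2615 V
V_th = V_2 - V_3 = 0.2615 - 0 = 0.2615 V
Step 2 — R_th: zero the source — replace V1 by a short circuit (node 3 merges into node 0) — and find the resistance seen between A (node 2) and B (node 0).
Reduce the network between node 2 (A) and node 0 (B) by series/parallel combination:
  Rp1 = R1 ‖ R3 (parallel, both between nodes 0 and 1) = 1/(1/43000 + 1/6800) = 5871 Ω
  Rs1 = R2 + Rp1 (series, joined only at node 1) = 13000 + 5871 = 18870 Ω
  Rp2 = R4 ‖ Rs1 (parallel, both between nodes 0 and 2) = 1/(1/5100 + 1/18870) = 4015 Ω
R_th = 4.015 kΩ

Final answer: V_th = 0.2615 V, R_th = 4.015 kΩ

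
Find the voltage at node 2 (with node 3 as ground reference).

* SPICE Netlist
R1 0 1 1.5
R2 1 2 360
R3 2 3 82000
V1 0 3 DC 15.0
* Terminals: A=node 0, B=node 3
Nodal analysis, taking node 3 as the 0 V reference.
Source V1 fixes V_0 = 15 V.
KCL at each unknown node (sum of currents leaving = 0; resistances in Ω):
  Node 1: (V_1 - 15)/1.5 + (V_1 - V_2)/360 = 0
  Node 2: (V_2 - V_1)/360 + (V_2 - 0)/82000 = 0
Collecting terms (coefficients in siemens):
  0.6694·V_1 - 0.002778·V_2 = 10
  0.00279·V_2 - 0.002778·V_1 = 0
Determinant D = (0.6694)(0.00279) - (-0.002778)(-0.002778) = 0.00186
V_1 = [(10)(0.00279) - (-0.002778)(0)]/D = 15 V
V_2 = [(0.6694)(0) - (10)(-0.002778)]/D = 14.93 V
The requested potential is V_2 = 14.93 V.

Final answer: V_2 = 14.93 V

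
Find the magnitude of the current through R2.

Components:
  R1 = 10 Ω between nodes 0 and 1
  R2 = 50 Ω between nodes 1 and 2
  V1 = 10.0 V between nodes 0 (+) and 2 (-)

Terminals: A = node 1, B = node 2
Nodal analysis, taking node 2 as the 0 V reference.
Source V1 fixes V_0 = 10 V.
KCL at each unknown node (sum of currents leaving = 0; resistances in Ω):
  Node 1: (V_1 - 10)/10 + (V_1 - 0)/50 = 0
Collecting terms: 0.12 × V_1 = 1  =>  V_1 = 8.333 V
I_R2 = (V_1 - V_2)/R2 = (8.333 - 0)/50 = 0.1667 A
|I_R2| = 0.1667 A

Final answer: |I_R2| = 0.1667 A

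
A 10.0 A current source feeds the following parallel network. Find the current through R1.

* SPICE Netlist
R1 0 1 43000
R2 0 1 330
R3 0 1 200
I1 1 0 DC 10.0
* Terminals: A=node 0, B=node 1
All resistors sit directly between nodes 0 and 1, so they are in parallel and share one voltage V; the full source current 10 A splits among them.
1/R_par = 1/43000 + 1/330 + 1/200 = 0.008054 S  =>  R_par = 124.2 Ω
V = I × R_par = 10 × 124.2 = 1242 V
I_R1 = V/R1 = 1242/43000 = 0.02888 A

Final answer: 0.02888 A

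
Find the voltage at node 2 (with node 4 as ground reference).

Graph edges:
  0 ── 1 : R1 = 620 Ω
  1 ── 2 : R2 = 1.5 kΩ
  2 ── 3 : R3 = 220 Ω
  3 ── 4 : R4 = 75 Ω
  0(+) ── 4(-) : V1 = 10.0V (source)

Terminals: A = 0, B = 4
Nodal analysis, taking node 4 as the 0 V reference.
Source V1 fixes V_0 = 10 V.
KCL at each unknown node (sum of currents leaving = 0; resistances in Ω):
  Node 1: (V_1 - 10)/620 + (V_1 - V_2)/1500 = 0
  Node 2: (V_2 - V_1)/1500 + (V_2 - V_3)/220 = 0
  Node 3: (V_3 - V_2)/220 + (V_3 - 0)/75 = 0
Collecting terms (coefficients in siemens):
  0.00228·V_1 - 0.0006667·V_2 = 0.01613
  0.005212·V_2 - 0.0006667·V_1 - 0.004545·V_3 = 0
  0.01788·V_3 - 0.004545·V_2 = 0
Solving these 3 simultaneous equations (Gaussian elimination) gives:
  V_1 = 7.433 V, V_2 = 1.222 V, V_3 = 0.3106 V
The requested potential is V_2 = 1.222 V.

Final answer: V_2 = 1.222 V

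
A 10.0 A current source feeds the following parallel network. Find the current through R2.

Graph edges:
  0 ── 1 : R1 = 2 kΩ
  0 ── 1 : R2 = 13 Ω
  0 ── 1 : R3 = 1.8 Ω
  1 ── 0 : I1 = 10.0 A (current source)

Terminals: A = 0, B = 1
All resistors sit directly between nodes 0 and 1, so they are in parallel and share one voltage V; the full source current 10 A splits among them.
1/R_par = 1/2000 + 1/13 + 1/1.8 = 0.633 S  =>  R_par = 1.58 Ω
V = I × R_par = 10 × 1.58 = 15.8 V
I_R2 = V/R2 = 15.8/13 = 1.215 A

Final answer: 1.215 A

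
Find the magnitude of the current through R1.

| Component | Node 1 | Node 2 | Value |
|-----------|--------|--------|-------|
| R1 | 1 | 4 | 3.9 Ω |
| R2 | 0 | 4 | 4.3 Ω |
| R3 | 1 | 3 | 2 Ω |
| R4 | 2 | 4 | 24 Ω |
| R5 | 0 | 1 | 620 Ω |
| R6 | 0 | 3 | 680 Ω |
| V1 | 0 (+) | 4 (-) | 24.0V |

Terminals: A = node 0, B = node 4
Nodal analysis, taking node 4 as the 0 V reference.
Source V1 fixes V_0 = 24 V.
KCL at each unknown node (sum of currents leaving = 0; resistances in Ω):
  Node 1: (V_1 - 0)/3.9 + (V_1 - V_3)/2 + (V_1 - 24)/620 = 0
  Node 2: (V_2 - 0)/24 = 0
  Node 3: (V_3 - V_1)/2 + (V_3 - 24)/680 = 0
Collecting terms (coefficients in siemens):
  0.758·V_1 - 0.5·V_3 = 0.03871
  0.04167·V_2 = 0
  0.5015·V_3 - 0.5·V_1 = 0.03529
Solving these 3 simultaneous equations (Gaussian elimination) gives:
  V_1 = 0.2848 V, V_2 = 0 V, V_3 = 0.3543 V
I_R1 = (V_1 - V_4)/R1 = (0.2848 - 0)/3.9 = 0.07302 A
|I_R1| = 0.07302 A

Final answer: |I_R1| = 0.07302 A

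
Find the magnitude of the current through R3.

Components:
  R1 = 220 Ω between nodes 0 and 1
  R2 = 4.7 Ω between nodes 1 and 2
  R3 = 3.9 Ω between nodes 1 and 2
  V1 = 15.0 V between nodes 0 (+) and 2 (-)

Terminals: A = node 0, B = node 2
Nodal analysis, taking node 2 as the 0 V reference.
Source V1 fixes V_0 = 15 V.
KCL at each unknown node (sum of currents leaving = 0; resistances in Ω):
  Node 1: (V_1 - 15)/220 + (V_1 - 0)/4.7 + (V_1 - 0)/3.9 = 0
Collecting terms: 0.4737 × V_1 = 0.06818  =>  V_1 = 0.1439 V
I_R3 = (V_1 - V_2)/R3 = (0.1439 - 0)/3.9 = 0.0369 A
|I_R3| = 0.0369 A

Final answer: |I_R3| = 0.0369 A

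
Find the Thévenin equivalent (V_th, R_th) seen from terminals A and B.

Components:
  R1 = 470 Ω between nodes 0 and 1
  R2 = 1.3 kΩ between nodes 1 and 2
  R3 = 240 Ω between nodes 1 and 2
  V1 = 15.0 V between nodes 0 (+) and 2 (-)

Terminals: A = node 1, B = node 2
Step 1 — V_th is the open-circuit voltage V_A - V_B (nothing connected across the terminals).
Nodal analysis, taking node 2 as the 0 V reference.
Source V1 fixes V_0 = 15 V.
KCL at each unknown node (sum of currents leaving = 0; resistances in Ω):
  Node 1: (V_1 - 15)/470 + (V_1 - 0)/1300 + (V_1 - 0)/240 = 0
Collecting terms: 0.007064 × V_1 = 0.03191  =>  V_1 = 4.518 V
V_th = V_1 - V_2 = 4.518 - 0 = 4.518 V
Step 2 — R_th: zero the source — replace V1 by a short circuit (node 2 merges into node 0) — and find the resistance seen between A (node 1) and B (node 0).
Reduce the network between node 1 (A) and node 0 (B) by series/parallel combination:
  Rp1 = R1 ‖ R2 ‖ R3 (parallel, all between nodes 0 and 1) = 1/(1/470 + 1/1300 + 1/240) = 141.6 Ω
R_th = 141.6 Ω

Final answer: V_th = 4.518 V, R_th = 141.6 Ω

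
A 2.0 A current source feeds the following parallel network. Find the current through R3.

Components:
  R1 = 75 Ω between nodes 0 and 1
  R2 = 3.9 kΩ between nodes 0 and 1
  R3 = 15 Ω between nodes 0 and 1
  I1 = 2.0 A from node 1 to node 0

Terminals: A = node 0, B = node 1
All resistors sit directly between nodes 0 and 1, so they are in parallel and share one voltage V; the full source current 2 A splits among them.
1/R_par = 1/75 + 1/3900 + 1/15 = 0.08026 S  =>  R_par = 12.46 Ω
V = I × R_par = 2 × 12.46 = 24.92 V
I_R3 = V/R3 = 24.92/15 = 1.661 A

Final answer: 1.661 A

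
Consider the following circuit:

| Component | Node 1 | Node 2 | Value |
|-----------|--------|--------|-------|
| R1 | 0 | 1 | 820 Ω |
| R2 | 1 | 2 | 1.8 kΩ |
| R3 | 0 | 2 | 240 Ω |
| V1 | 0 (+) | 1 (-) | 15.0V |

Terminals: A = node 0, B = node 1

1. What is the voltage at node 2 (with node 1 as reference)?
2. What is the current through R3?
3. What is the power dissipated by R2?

Nodal analysis, taking node 1 as the 0 V reference.
Source V1 fixes V_0 = 15 V.
KCL at each unknown node (sum of currents leaving = 0; resistances in Ω):
  Node 2: (V_2 - 0)/1800 + (V_2 - 15)/240 = 0
Collecting terms: 0.004722 × V_2 = 0.0625  =>  V_2 = 13.24 V
Part 1:
  Read off the nodal solution: V_2 = 13.24 V
Part 2:
  I_R3 = (V_0 - V_2)/R3 = (15 - 13.24)/240 = 0.007353 A
  Magnitude: I_R3 = 0.007353 A
Part 3:
  I_R2 = (V_1 - V_2)/R2 = (0 - 13.24)/1800 = -0.007353 A
  P_R2 = I_R2² × R2 = (-0.007353)² × 1800 = 0.09732 W

Final answers:
1. V_2 = 13.24 V
2. I_R3 = 0.007353 A
3. P_R2 = 0.09732 W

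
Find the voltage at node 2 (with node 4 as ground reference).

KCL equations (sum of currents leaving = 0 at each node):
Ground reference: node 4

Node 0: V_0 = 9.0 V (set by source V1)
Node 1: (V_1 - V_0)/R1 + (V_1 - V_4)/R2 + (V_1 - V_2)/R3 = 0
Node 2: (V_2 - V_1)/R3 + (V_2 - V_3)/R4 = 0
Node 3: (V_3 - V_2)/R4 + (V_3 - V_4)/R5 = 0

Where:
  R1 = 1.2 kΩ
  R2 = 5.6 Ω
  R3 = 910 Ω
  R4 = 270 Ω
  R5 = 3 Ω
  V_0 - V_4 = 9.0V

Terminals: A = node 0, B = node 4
Nodal analysis, taking node 4 as the 0 V reference.
Source V1 fixes V_0 = 9 V.
KCL at each unknown node (sum of currents leaving = 0; resistances in Ω):
  Node 1: (V_1 - 9)/1200 + (V_1 - 0)/5.6 + (V_1 - V_2)/910 = 0
  Node 2: (V_2 - V_1)/910 + (V_2 - V_3)/270 = 0
  Node 3: (V_3 - V_2)/270 + (V_3 - 0)/3 = 0
Collecting terms (coefficients in siemens):
  0.1805·V_1 - 0.001099·V_2 = 0.0075
  0.004803·V_2 - 0.001099·V_1 - 0.003704·V_3 = 0
  0.337·V_3 - 0.003704·V_2 = 0
Solving these 3 simultaneous equations (Gaussian elimination) gives:
  V_1 = 0.04161 V, V_2 = 0.009602 V, V_3 = 0.0001055 V
The requested potential is V_2 = 0.009602 V.

Final answer: V_2 = 0.009602 V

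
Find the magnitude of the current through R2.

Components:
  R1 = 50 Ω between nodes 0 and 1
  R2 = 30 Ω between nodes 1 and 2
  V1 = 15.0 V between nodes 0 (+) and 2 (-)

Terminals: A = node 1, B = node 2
Nodal analysis, taking node 2 as the 0 V reference.
Source V1 fixes V_0 = 15 V.
KCL at each unknown node (sum of currents leaving = 0; resistances in Ω):
  Node 1: (V_1 - 15)/50 + (V_1 - 0)/30 = 0
Collecting terms: 0.05333 × V_1 = 0.3  =>  V_1 = 5.625 V
I_R2 = (V_1 - V_2)/R2 = (5.625 - 0)/30 = 0.1875 A
|I_R2| = 0.1875 A

Final answer: |I_R2| = 0.1875 A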